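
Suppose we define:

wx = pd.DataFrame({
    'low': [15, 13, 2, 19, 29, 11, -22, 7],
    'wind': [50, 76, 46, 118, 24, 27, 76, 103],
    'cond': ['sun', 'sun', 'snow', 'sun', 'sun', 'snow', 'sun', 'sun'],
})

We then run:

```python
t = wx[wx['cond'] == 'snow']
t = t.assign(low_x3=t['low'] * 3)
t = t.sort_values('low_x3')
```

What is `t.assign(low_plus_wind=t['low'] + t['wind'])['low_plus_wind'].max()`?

filter rows where cond == 'snow':
   low  wind  cond
2    2    46  snow
5   11    27  snow
add column low_x3 = t['low'] * 3:
   low  wind  cond  low_x3
2    2    46  snow       6
5   11    27  snow      33
sort by low_x3:
   low  wind  cond  low_x3
2    2    46  snow       6
5   11    27  snow      33
add column low_plus_wind = t['low'] + t['wind']:
   low  wind  cond  low_x3  low_plus_wind
2    2    46  snow       6             48
5   11    27  snow      33             38
Reading off the max of column 'low_plus_wind', we get 48.

48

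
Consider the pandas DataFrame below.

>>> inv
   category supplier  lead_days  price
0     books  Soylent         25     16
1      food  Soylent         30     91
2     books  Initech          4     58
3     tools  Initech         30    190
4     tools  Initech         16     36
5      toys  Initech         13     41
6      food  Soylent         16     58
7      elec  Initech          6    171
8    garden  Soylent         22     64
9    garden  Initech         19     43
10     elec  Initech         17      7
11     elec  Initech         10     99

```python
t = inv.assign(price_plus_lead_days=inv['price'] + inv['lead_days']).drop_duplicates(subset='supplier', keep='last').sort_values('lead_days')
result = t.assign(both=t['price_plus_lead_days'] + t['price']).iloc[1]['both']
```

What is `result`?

150

add column price_plus_lead_days = inv['price'] + inv['lead_days']:
   category supplier  lead_days  price  price_plus_lead_days
0     books  Soylent         25     16                    41
1      food  Soylent         30     91                   121
2     books  Initech          4     58                    62
3     tools  Initech         30    190                   220
4     tools  Initech         16     36                    52
5      toys  Initech         13     41                    54
6      food  Soylent         16     58                    74
7      elec  Initech          6    171                   177
8    garden  Soylent         22     64                    86
9    garden  Initech         19     43                    62
10     elec  Initech         17      7                    24
11     elec  Initech         10     99                   109
drop duplicate supplier (keep=last):
   category supplier  lead_days  price  price_plus_lead_days
8    garden  Soylent         22     64                    86
11     elec  Initech         10     99                   109
sort by lead_days:
   category supplier  lead_days  price  price_plus_lead_days
11     elec  Initech         10     99                   109
8    garden  Soylent         22     64                    86
add column both = t['price_plus_lead_days'] + t['price']:
   category supplier  lead_days  price  price_plus_lead_days  both
11     elec  Initech         10     99                   109   208
8    garden  Soylent         22     64                    86   150
Finally, value at position 1, column 'both' = 150.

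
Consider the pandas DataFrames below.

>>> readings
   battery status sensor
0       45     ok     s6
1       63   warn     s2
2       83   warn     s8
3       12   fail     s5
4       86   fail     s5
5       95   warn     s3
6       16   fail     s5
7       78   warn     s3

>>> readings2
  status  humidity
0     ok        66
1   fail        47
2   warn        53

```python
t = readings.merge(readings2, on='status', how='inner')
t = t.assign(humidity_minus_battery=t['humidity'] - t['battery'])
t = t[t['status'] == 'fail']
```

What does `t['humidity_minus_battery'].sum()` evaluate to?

27

merge on 'status' (how='inner') → 8 rows:
   battery status sensor  humidity
0       45     ok     s6        66
1       63   warn     s2        53
2       83   warn     s8        53
3       12   fail     s5        47
4       86   fail     s5        47
5       95   warn     s3        53
6       16   fail     s5        47
7       78   warn     s3        53
add column humidity_minus_battery = t['humidity'] - t['battery']:
   battery status sensor  humidity  humidity_minus_battery
0       45     ok     s6        66                      21
1       63   warn     s2        53                     -10
2       83   warn     s8        53                     -30
3       12   fail     s5        47                      35
4       86   fail     s5        47                     -39
5       95   warn     s3        53                     -42
6       16   fail     s5        47                      31
7       78   warn     s3        53                     -25
filter rows where status == 'fail':
   battery status sensor  humidity  humidity_minus_battery
3       12   fail     s5        47                      35
4       86   fail     s5        47                     -39
6       16   fail     s5        47                      31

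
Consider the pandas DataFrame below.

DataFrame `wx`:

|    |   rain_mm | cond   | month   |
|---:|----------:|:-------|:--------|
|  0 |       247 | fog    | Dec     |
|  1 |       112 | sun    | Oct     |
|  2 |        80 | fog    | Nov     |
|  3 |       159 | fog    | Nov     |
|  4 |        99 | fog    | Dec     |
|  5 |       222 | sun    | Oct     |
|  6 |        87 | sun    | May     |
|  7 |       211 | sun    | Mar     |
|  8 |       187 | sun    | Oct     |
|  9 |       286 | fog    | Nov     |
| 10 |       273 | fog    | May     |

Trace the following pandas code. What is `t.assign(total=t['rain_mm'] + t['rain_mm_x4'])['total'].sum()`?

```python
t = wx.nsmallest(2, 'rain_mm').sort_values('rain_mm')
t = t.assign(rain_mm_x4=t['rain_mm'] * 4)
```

835

take 2 rows with smallest rain_mm:
   rain_mm cond month
2       80  fog   Nov
6       87  sun   May
sort by rain_mm:
   rain_mm cond month
2       80  fog   Nov
6       87  sun   May
add column rain_mm_x4 = t['rain_mm'] * 4:
   rain_mm cond month  rain_mm_x4
2       80  fog   Nov         320
6       87  sun   May         348
add column total = t['rain_mm'] + t['rain_mm_x4']:
   rain_mm cond month  rain_mm_x4  total
2       80  fog   Nov         320    400
6       87  sun   May         348    435
Finally, sum of column 'total' = 835.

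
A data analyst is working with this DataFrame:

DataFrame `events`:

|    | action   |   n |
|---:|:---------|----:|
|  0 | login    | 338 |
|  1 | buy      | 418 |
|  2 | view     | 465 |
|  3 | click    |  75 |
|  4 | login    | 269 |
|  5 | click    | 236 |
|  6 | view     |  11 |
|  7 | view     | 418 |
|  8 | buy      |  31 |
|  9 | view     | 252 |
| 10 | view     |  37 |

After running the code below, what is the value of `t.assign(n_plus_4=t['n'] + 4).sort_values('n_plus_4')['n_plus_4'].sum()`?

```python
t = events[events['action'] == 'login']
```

filter rows where action == 'login':
  action    n
0  login  338
4  login  269
add column n_plus_4 = t['n'] + 4:
  action    n  n_plus_4
0  login  338       342
4  login  269       273
sort by n_plus_4:
  action    n  n_plus_4
4  login  269       273
0  login  338       342
So sum() = 615.

615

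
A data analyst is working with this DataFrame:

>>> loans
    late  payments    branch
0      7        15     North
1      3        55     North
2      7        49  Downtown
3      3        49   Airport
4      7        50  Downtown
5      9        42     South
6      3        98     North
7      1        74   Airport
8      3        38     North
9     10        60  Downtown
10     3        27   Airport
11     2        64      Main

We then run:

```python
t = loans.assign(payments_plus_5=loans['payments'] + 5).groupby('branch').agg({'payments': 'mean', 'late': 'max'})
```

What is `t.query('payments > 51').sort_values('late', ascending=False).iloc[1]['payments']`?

add column payments_plus_5 = loans['payments'] + 5:
    late  payments    branch  payments_plus_5
0      7        15     North               20
1      3        55     North               60
2      7        49  Downtown               54
3      3        49   Airport               54
4      7        50  Downtown               55
5      9        42     South               47
6      3        98     North              103
7      1        74   Airport               79
8      3        38     North               43
9     10        60  Downtown               65
10     3        27   Airport               32
11     2        64      Main               69
group by branch: mean(payments), max(late):
          payments  late
branch                  
Airport       50.0     3
Downtown      53.0    10
Main          64.0     2
North         51.5     7
South         42.0     9
filter rows where payments > 51:
          payments  late
branch                  
Downtown      53.0    10
Main          64.0     2
North         51.5     7
sort by late descending:
          payments  late
branch                  
Downtown      53.0    10
North         51.5     7
Main          64.0     2
Taking the value at position 1, column 'payments' gives 51.5.

51.5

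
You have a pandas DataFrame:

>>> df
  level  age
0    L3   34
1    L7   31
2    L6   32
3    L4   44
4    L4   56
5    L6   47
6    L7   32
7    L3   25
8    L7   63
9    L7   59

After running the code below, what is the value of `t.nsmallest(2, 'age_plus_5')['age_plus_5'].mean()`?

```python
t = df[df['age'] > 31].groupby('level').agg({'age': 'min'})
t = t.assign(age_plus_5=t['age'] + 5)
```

37.0

filter rows where age > 31:
  level  age
0    L3   34
2    L6   32
3    L4   44
4    L4   56
5    L6   47
6    L7   32
8    L7   63
9    L7   59
group by level, min of age:
       age
level     
L3      34
L4      44
L6      32
L7      32
add column age_plus_5 = t['age'] + 5:
       age  age_plus_5
level                 
L3      34          39
L4      44          49
L6      32          37
L7      32          37
take 2 rows with smallest age_plus_5:
       age  age_plus_5
level                 
L6      32          37
L7      32          37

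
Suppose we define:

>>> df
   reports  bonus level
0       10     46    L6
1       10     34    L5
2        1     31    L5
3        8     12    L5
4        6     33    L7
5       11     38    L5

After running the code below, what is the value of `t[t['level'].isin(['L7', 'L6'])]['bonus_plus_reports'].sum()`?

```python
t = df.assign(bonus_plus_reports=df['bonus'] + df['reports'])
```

95

add column bonus_plus_reports = df['bonus'] + df['reports']:
   reports  bonus level  bonus_plus_reports
0       10     46    L6                  56
1       10     34    L5                  44
2        1     31    L5                  32
3        8     12    L5                  20
4        6     33    L7                  39
5       11     38    L5                  49
filter rows where level in ['L7', 'L6']:
   reports  bonus level  bonus_plus_reports
0       10     46    L6                  56
4        6     33    L7                  39
Reading off the sum of column 'bonus_plus_reports', we get 95.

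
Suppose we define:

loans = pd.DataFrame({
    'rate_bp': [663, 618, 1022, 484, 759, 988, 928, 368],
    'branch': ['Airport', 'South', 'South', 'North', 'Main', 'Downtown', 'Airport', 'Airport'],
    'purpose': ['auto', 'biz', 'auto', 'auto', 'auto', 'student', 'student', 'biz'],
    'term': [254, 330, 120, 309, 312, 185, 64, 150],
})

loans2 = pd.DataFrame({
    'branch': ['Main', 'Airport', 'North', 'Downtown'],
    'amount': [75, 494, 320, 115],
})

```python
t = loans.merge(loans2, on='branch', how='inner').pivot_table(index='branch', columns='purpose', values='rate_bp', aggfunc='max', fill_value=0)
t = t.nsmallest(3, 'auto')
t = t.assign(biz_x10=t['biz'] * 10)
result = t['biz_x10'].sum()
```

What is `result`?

merge on 'branch' (how='inner') → 6 rows:
   rate_bp    branch  purpose  term  amount
0      663   Airport     auto   254     494
1      484     North     auto   309     320
2      759      Main     auto   312      75
3      988  Downtown  student   185     115
4      928   Airport  student    64     494
5      368   Airport      biz   150     494
pivot: rows=branch, cols=purpose, max(rate_bp):
purpose   auto  biz  student
branch                      
Airport    663  368      928
Downtown     0    0      988
Main       759    0        0
North      484    0        0
take 3 rows with smallest auto:
purpose   auto  biz  student
branch                      
Downtown     0    0      988
North      484    0        0
Airport    663  368      928
add column biz_x10 = t['biz'] * 10:
purpose   auto  biz  student  biz_x10
branch                               
Downtown     0    0      988        0
North      484    0        0        0
Airport    663  368      928     3680
sum of column 'biz_x10' → 3680

3680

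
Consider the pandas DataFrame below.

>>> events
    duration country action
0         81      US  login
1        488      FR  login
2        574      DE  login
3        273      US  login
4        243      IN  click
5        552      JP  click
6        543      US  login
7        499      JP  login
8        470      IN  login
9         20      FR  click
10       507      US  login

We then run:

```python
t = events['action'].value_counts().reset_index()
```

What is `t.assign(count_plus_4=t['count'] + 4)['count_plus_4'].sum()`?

value_counts of action:
action
login    8
click    3
Name: count, dtype: int64
reset_index():
  action  count
0  login      8
1  click      3
add column count_plus_4 = t['count'] + 4:
  action  count  count_plus_4
0  login      8            12
1  click      3             7
sum of column 'count_plus_4' → 19

19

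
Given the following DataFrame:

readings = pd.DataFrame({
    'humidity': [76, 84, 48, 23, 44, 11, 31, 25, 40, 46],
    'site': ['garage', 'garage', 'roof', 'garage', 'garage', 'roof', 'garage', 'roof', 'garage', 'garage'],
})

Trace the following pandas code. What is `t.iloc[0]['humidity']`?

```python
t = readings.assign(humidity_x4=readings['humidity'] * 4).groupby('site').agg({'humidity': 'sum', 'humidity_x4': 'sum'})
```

add column humidity_x4 = readings['humidity'] * 4:
   humidity    site  humidity_x4
0        76  garage          304
1        84  garage          336
2        48    roof          192
3        23  garage           92
4        44  garage          176
5        11    roof           44
6        31  garage          124
7        25    roof          100
8        40  garage          160
9        46  garage          184
group by site: sum(humidity), sum(humidity_x4):
        humidity  humidity_x4
site                         
garage       344         1376
roof          84          336

344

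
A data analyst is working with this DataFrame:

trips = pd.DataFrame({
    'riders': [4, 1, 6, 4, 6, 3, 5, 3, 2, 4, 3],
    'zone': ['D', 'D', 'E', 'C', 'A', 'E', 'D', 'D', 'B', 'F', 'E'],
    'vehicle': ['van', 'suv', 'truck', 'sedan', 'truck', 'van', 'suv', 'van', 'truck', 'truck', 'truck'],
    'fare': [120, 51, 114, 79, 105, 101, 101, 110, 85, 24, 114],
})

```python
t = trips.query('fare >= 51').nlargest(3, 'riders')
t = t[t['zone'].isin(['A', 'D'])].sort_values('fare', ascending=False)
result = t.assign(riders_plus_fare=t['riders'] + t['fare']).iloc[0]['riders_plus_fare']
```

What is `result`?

filter rows where fare >= 51:
    riders zone vehicle  fare
0        4    D     van   120
1        1    D     suv    51
2        6    E   truck   114
3        4    C   sedan    79
4        6    A   truck   105
5        3    E     van   101
6        5    D     suv   101
7        3    D     van   110
8        2    B   truck    85
10       3    E   truck   114
take 3 rows with largest riders:
   riders zone vehicle  fare
2       6    E   truck   114
4       6    A   truck   105
6       5    D     suv   101
filter rows where zone in ['A', 'D']:
   riders zone vehicle  fare
4       6    A   truck   105
6       5    D     suv   101
sort by fare descending:
   riders zone vehicle  fare
4       6    A   truck   105
6       5    D     suv   101
add column riders_plus_fare = t['riders'] + t['fare']:
   riders zone vehicle  fare  riders_plus_fare
4       6    A   truck   105               111
6       5    D     suv   101               106

111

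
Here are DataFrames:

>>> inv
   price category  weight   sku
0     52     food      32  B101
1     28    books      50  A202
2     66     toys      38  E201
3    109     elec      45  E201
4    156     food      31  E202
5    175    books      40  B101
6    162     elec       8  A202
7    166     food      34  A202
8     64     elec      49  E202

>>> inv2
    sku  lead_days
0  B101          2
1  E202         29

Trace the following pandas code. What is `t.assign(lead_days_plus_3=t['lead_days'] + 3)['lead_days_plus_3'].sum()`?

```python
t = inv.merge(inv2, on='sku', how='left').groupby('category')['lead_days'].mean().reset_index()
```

merge on 'sku' (how='left') → 9 rows:
   price category  weight   sku  lead_days
0     52     food      32  B101        2.0
1     28    books      50  A202        NaN
2     66     toys      38  E201        NaN
3    109     elec      45  E201        NaN
4    156     food      31  E202       29.0
5    175    books      40  B101        2.0
6    162     elec       8  A202        NaN
7    166     food      34  A202        NaN
8     64     elec      49  E202       29.0
group by category, mean of lead_days:
category
books     2.0
elec     29.0
food     15.5
toys      NaN
Name: lead_days, dtype: float64
reset_index():
  category  lead_days
0    books        2.0
1     elec       29.0
2     food       15.5
3     toys        NaN
add column lead_days_plus_3 = t['lead_days'] + 3:
  category  lead_days  lead_days_plus_3
0    books        2.0               5.0
1     elec       29.0              32.0
2     food       15.5              18.5
3     toys        NaN               NaN

55.5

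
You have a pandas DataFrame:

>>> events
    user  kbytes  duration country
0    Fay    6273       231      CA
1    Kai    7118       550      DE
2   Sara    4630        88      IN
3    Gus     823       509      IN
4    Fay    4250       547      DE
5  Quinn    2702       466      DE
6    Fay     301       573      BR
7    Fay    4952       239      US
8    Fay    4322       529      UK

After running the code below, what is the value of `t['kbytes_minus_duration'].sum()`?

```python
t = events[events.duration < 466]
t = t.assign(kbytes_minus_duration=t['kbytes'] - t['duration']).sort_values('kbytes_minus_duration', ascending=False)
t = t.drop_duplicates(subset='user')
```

10584

filter rows where duration < 466:
   user  kbytes  duration country
0   Fay    6273       231      CA
2  Sara    4630        88      IN
7   Fay    4952       239      US
add column kbytes_minus_duration = t['kbytes'] - t['duration']:
   user  kbytes  duration country  kbytes_minus_duration
0   Fay    6273       231      CA                   6042
2  Sara    4630        88      IN                   4542
7   Fay    4952       239      US                   4713
sort by kbytes_minus_duration descending:
   user  kbytes  duration country  kbytes_minus_duration
0   Fay    6273       231      CA                   6042
7   Fay    4952       239      US                   4713
2  Sara    4630        88      IN                   4542
drop duplicate user (keep=first):
   user  kbytes  duration country  kbytes_minus_duration
0   Fay    6273       231      CA                   6042
2  Sara    4630        88      IN                   4542
Taking the sum of column 'kbytes_minus_duration' gives 10584.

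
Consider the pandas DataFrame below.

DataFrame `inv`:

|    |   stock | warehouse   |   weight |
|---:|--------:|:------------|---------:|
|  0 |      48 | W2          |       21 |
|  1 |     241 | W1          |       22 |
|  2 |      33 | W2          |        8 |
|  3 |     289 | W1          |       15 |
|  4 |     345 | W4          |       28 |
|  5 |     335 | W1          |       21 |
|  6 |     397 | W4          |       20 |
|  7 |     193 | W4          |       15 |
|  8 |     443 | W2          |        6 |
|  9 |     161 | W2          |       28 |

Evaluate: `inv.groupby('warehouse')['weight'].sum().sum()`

184

group by warehouse, sum of weight:
warehouse
W1    58
W2    63
W4    63
Name: weight, dtype: int64
sum of the resulting series → 184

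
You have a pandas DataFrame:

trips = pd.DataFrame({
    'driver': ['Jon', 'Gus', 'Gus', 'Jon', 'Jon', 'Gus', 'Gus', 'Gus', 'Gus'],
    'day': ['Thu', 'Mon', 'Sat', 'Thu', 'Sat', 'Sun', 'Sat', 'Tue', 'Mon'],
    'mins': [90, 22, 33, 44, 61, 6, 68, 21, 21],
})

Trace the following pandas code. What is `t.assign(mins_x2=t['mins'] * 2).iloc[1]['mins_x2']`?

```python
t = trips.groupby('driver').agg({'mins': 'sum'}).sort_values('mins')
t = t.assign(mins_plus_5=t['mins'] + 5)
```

390

group by driver, sum of mins:
        mins
driver      
Gus      171
Jon      195
sort by mins:
        mins
driver      
Gus      171
Jon      195
add column mins_plus_5 = t['mins'] + 5:
        mins  mins_plus_5
driver                   
Gus      171          176
Jon      195          200
add column mins_x2 = t['mins'] * 2:
        mins  mins_plus_5  mins_x2
driver                            
Gus      171          176      342
Jon      195          200      390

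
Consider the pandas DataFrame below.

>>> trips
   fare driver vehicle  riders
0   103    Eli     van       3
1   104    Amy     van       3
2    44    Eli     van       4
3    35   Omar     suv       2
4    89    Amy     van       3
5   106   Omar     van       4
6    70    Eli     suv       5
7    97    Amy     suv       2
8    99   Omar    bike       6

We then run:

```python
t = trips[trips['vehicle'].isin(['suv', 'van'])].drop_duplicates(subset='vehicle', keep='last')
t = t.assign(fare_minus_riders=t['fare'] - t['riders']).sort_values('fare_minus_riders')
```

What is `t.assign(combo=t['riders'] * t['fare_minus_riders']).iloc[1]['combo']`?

filter rows where vehicle in ['suv', 'van']:
   fare driver vehicle  riders
0   103    Eli     van       3
1   104    Amy     van       3
2    44    Eli     van       4
3    35   Omar     suv       2
4    89    Amy     van       3
5   106   Omar     van       4
6    70    Eli     suv       5
7    97    Amy     suv       2
drop duplicate vehicle (keep=last):
   fare driver vehicle  riders
5   106   Omar     van       4
7    97    Amy     suv       2
add column fare_minus_riders = t['fare'] - t['riders']:
   fare driver vehicle  riders  fare_minus_riders
5   106   Omar     van       4                102
7    97    Amy     suv       2                 95
sort by fare_minus_riders:
   fare driver vehicle  riders  fare_minus_riders
7    97    Amy     suv       2                 95
5   106   Omar     van       4                102
add column combo = t['riders'] * t['fare_minus_riders']:
   fare driver vehicle  riders  fare_minus_riders  combo
7    97    Amy     suv       2                 95    190
5   106   Omar     van       4                102    408
So iloc[1]['combo'] = 408.

408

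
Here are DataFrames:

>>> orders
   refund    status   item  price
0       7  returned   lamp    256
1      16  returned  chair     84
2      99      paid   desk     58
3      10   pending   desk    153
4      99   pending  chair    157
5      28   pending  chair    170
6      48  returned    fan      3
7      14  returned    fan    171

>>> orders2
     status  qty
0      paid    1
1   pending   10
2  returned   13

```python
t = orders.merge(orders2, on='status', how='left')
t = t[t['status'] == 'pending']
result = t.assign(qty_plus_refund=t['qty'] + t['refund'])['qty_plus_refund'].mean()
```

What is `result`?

55.6666666667

merge on 'status' (how='left') → 8 rows:
   refund    status   item  price  qty
0       7  returned   lamp    256   13
1      16  returned  chair     84   13
2      99      paid   desk     58    1
3      10   pending   desk    153   10
4      99   pending  chair    157   10
5      28   pending  chair    170   10
6      48  returned    fan      3   13
7      14  returned    fan    171   13
filter rows where status == 'pending':
   refund   status   item  price  qty
3      10  pending   desk    153   10
4      99  pending  chair    157   10
5      28  pending  chair    170   10
add column qty_plus_refund = t['qty'] + t['refund']:
   refund   status   item  price  qty  qty_plus_refund
3      10  pending   desk    153   10               20
4      99  pending  chair    157   10              109
5      28  pending  chair    170   10               38
Then the mean of column 'qty_plus_refund': 55.6666666667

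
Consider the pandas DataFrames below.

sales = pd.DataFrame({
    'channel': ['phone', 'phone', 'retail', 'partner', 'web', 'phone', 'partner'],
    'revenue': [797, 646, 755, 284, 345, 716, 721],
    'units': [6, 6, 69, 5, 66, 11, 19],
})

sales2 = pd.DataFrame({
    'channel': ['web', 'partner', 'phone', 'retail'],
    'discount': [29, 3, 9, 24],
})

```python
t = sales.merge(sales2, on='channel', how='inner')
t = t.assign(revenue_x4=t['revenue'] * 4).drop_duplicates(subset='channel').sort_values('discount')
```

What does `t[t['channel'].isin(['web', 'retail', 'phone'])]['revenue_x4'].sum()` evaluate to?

7588

merge on 'channel' (how='inner') → 7 rows:
   channel  revenue  units  discount
0    phone      797      6         9
1    phone      646      6         9
2   retail      755     69        24
3  partner      284      5         3
4      web      345     66        29
5    phone      716     11         9
6  partner      721     19         3
add column revenue_x4 = t['revenue'] * 4:
   channel  revenue  units  discount  revenue_x4
0    phone      797      6         9        3188
1    phone      646      6         9        2584
2   retail      755     69        24        3020
3  partner      284      5         3        1136
4      web      345     66        29        1380
5    phone      716     11         9        2864
6  partner      721     19         3        2884
drop duplicate channel (keep=first):
   channel  revenue  units  discount  revenue_x4
0    phone      797      6         9        3188
2   retail      755     69        24        3020
3  partner      284      5         3        1136
4      web      345     66        29        1380
sort by discount:
   channel  revenue  units  discount  revenue_x4
3  partner      284      5         3        1136
0    phone      797      6         9        3188
2   retail      755     69        24        3020
4      web      345     66        29        1380
filter rows where channel in ['web', 'retail', 'phone']:
  channel  revenue  units  discount  revenue_x4
0   phone      797      6         9        3188
2  retail      755     69        24        3020
4     web      345     66        29        1380
So sum() = 7588.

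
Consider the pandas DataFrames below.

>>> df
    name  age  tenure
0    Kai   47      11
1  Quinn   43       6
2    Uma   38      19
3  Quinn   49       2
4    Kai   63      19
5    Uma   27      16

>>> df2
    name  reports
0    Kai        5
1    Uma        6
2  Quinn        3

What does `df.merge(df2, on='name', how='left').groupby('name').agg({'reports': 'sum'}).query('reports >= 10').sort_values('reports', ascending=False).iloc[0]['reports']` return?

12

merge on 'name' (how='left') → 6 rows:
    name  age  tenure  reports
0    Kai   47      11        5
1  Quinn   43       6        3
2    Uma   38      19        6
3  Quinn   49       2        3
4    Kai   63      19        5
5    Uma   27      16        6
group by name, sum of reports:
       reports
name          
Kai         10
Quinn        6
Uma         12
filter rows where reports >= 10:
      reports
name         
Kai        10
Uma        12
sort by reports descending:
      reports
name         
Uma        12
Kai        10
Finally, value at position 0, column 'reports' = 12.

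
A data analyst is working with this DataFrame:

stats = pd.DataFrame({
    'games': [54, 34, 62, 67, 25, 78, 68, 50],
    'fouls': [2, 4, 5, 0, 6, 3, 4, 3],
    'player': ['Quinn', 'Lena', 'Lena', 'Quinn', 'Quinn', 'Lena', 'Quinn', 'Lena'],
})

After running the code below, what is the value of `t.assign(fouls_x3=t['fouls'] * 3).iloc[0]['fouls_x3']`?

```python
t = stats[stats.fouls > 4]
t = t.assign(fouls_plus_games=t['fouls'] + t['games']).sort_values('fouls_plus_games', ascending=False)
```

15

filter rows where fouls > 4:
   games  fouls player
2     62      5   Lena
4     25      6  Quinn
add column fouls_plus_games = t['fouls'] + t['games']:
   games  fouls player  fouls_plus_games
2     62      5   Lena                67
4     25      6  Quinn                31
sort by fouls_plus_games descending:
   games  fouls player  fouls_plus_games
2     62      5   Lena                67
4     25      6  Quinn                31
add column fouls_x3 = t['fouls'] * 3:
   games  fouls player  fouls_plus_games  fouls_x3
2     62      5   Lena                67        15
4     25      6  Quinn                31        18
Hence 15.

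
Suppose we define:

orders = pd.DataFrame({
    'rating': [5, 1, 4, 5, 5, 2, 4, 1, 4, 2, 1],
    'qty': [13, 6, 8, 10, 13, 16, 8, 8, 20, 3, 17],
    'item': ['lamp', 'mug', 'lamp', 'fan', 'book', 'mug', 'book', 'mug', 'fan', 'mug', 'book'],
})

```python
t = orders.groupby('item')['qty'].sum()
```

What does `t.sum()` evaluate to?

group by item, sum of qty:
item
book    38
fan     30
lamp    21
mug     33
Name: qty, dtype: int64
The sum of the resulting series is 122.

122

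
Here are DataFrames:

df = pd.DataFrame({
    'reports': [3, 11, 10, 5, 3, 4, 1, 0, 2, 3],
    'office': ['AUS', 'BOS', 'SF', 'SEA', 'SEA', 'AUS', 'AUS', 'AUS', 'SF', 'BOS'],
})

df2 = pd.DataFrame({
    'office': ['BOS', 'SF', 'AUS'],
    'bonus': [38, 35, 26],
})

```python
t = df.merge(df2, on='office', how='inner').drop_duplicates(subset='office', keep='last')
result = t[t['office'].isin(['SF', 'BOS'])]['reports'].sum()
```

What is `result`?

5

merge on 'office' (how='inner') → 8 rows:
   reports office  bonus
0        3    AUS     26
1       11    BOS     38
2       10     SF     35
3        4    AUS     26
4        1    AUS     26
5        0    AUS     26
6        2     SF     35
7        3    BOS     38
drop duplicate office (keep=last):
   reports office  bonus
5        0    AUS     26
6        2     SF     35
7        3    BOS     38
filter rows where office in ['SF', 'BOS']:
   reports office  bonus
6        2     SF     35
7        3    BOS     38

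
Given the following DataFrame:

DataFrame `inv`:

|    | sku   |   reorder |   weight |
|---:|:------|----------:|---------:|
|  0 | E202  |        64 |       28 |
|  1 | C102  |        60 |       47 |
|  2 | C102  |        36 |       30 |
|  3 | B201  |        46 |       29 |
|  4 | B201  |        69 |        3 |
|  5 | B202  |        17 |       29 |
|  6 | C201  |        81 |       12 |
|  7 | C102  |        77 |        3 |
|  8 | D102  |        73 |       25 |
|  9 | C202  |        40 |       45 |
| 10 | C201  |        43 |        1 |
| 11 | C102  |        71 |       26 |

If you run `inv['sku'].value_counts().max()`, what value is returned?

4

value_counts of sku:
sku
C102    4
B201    2
C201    2
E202    1
B202    1
D102    1
C202    1
Name: count, dtype: int64
Reading off the max of the resulting series, we get 4.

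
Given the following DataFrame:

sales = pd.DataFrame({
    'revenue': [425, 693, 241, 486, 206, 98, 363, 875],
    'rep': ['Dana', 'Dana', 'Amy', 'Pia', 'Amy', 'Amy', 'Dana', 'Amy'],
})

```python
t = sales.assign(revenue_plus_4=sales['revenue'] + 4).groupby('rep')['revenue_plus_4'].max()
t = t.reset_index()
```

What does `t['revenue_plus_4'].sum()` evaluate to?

add column revenue_plus_4 = sales['revenue'] + 4:
   revenue   rep  revenue_plus_4
0      425  Dana             429
1      693  Dana             697
2      241   Amy             245
3      486   Pia             490
4      206   Amy             210
5       98   Amy             102
6      363  Dana             367
7      875   Amy             879
group by rep, max of revenue_plus_4:
rep
Amy     879
Dana    697
Pia     490
Name: revenue_plus_4, dtype: int64
reset_index():
    rep  revenue_plus_4
0   Amy             879
1  Dana             697
2   Pia             490

2066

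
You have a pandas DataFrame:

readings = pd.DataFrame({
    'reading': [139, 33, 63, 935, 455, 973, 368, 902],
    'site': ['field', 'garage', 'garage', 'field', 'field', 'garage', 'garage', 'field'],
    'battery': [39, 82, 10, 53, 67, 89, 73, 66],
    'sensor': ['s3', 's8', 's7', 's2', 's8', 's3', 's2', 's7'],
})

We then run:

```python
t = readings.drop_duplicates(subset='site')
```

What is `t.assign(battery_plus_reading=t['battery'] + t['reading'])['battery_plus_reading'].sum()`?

drop duplicate site (keep=first):
   reading    site  battery sensor
0      139   field       39     s3
1       33  garage       82     s8
add column battery_plus_reading = t['battery'] + t['reading']:
   reading    site  battery sensor  battery_plus_reading
0      139   field       39     s3                   178
1       33  garage       82     s8                   115

293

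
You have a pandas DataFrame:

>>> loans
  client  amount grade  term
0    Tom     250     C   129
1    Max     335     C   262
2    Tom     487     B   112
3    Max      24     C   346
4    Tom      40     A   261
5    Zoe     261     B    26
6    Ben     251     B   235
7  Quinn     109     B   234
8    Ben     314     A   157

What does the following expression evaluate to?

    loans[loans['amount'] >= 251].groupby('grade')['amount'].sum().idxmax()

B

filter rows where amount >= 251:
  client  amount grade  term
1    Max     335     C   262
2    Tom     487     B   112
5    Zoe     261     B    26
6    Ben     251     B   235
8    Ben     314     A   157
group by grade, sum of amount:
grade
A    314
B    999
C    335
Name: amount, dtype: int64
Taking the label with the largest value gives B.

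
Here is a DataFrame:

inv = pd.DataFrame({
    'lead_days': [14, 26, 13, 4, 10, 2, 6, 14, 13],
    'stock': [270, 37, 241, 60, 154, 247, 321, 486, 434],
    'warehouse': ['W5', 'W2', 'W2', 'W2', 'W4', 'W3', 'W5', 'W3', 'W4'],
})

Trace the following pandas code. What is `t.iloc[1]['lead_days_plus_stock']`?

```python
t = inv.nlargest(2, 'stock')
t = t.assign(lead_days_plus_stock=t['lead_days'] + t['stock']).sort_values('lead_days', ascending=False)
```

take 2 rows with largest stock:
   lead_days  stock warehouse
7         14    486        W3
8         13    434        W4
add column lead_days_plus_stock = t['lead_days'] + t['stock']:
   lead_days  stock warehouse  lead_days_plus_stock
7         14    486        W3                   500
8         13    434        W4                   447
sort by lead_days descending:
   lead_days  stock warehouse  lead_days_plus_stock
7         14    486        W3                   500
8         13    434        W4                   447
Then the value at position 1, column 'lead_days_plus_stock': 447

447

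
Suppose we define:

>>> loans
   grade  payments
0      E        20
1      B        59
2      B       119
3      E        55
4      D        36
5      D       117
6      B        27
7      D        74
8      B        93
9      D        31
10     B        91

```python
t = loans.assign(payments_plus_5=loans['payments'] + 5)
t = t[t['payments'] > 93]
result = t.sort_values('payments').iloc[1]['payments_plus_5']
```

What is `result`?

124

add column payments_plus_5 = loans['payments'] + 5:
   grade  payments  payments_plus_5
0      E        20               25
1      B        59               64
2      B       119              124
3      E        55               60
4      D        36               41
5      D       117              122
6      B        27               32
7      D        74               79
8      B        93               98
9      D        31               36
10     B        91               96
filter rows where payments > 93:
  grade  payments  payments_plus_5
2     B       119              124
5     D       117              122
sort by payments:
  grade  payments  payments_plus_5
5     D       117              122
2     B       119              124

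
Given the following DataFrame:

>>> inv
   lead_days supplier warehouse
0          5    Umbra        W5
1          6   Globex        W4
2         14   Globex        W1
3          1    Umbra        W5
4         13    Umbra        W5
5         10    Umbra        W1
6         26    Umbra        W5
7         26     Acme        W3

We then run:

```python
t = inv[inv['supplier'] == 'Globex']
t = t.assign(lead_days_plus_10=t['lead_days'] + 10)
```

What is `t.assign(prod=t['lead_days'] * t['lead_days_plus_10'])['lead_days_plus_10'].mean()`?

20.0

filter rows where supplier == 'Globex':
   lead_days supplier warehouse
1          6   Globex        W4
2         14   Globex        W1
add column lead_days_plus_10 = t['lead_days'] + 10:
   lead_days supplier warehouse  lead_days_plus_10
1          6   Globex        W4                 16
2         14   Globex        W1                 24
add column prod = t['lead_days'] * t['lead_days_plus_10']:
   lead_days supplier warehouse  lead_days_plus_10  prod
1          6   Globex        W4                 16    96
2         14   Globex        W1                 24   336
mean of column 'lead_days_plus_10' → 20.0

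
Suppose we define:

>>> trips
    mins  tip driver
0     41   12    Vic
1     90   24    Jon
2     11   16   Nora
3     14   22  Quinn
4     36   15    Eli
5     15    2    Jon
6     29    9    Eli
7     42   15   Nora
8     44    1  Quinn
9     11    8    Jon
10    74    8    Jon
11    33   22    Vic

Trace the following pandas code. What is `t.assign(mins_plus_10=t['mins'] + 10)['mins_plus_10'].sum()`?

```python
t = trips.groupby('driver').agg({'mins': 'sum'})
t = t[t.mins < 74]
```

206

group by driver, sum of mins:
        mins
driver      
Eli       65
Jon      190
Nora      53
Quinn     58
Vic       74
filter rows where mins < 74:
        mins
driver      
Eli       65
Nora      53
Quinn     58
add column mins_plus_10 = t['mins'] + 10:
        mins  mins_plus_10
driver                    
Eli       65            75
Nora      53            63
Quinn     58            68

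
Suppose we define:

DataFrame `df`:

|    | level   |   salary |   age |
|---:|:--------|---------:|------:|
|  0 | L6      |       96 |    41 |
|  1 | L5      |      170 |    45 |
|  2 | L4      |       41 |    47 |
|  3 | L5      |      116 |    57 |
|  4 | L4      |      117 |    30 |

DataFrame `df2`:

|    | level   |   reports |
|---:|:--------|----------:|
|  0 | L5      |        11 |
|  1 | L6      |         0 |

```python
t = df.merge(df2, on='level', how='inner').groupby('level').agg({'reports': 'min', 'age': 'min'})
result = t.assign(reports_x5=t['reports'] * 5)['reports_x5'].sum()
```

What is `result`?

merge on 'level' (how='inner') → 3 rows:
  level  salary  age  reports
0    L6      96   41        0
1    L5     170   45       11
2    L5     116   57       11
group by level: min(reports), min(age):
       reports  age
level              
L5          11   45
L6           0   41
add column reports_x5 = t['reports'] * 5:
       reports  age  reports_x5
level                          
L5          11   45          55
L6           0   41           0

55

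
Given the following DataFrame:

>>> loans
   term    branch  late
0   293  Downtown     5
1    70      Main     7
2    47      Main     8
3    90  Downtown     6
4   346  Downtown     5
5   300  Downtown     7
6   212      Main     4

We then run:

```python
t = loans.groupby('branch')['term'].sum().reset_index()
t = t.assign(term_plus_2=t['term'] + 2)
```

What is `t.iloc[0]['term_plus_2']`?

1031

group by branch, sum of term:
branch
Downtown    1029
Main         329
Name: term, dtype: int64
reset_index():
     branch  term
0  Downtown  1029
1      Main   329
add column term_plus_2 = t['term'] + 2:
     branch  term  term_plus_2
0  Downtown  1029         1031
1      Main   329          331
Then the value at position 0, column 'term_plus_2': 1031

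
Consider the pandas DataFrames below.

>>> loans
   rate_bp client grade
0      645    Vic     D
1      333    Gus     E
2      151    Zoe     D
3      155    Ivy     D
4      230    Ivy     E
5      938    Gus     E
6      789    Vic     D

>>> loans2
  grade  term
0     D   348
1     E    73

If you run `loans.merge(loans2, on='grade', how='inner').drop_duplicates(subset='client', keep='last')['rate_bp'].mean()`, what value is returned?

merge on 'grade' (how='inner') → 7 rows:
   rate_bp client grade  term
0      645    Vic     D   348
1      333    Gus     E    73
2      151    Zoe     D   348
3      155    Ivy     D   348
4      230    Ivy     E    73
5      938    Gus     E    73
6      789    Vic     D   348
drop duplicate client (keep=last):
   rate_bp client grade  term
2      151    Zoe     D   348
4      230    Ivy     E    73
5      938    Gus     E    73
6      789    Vic     D   348

527.0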